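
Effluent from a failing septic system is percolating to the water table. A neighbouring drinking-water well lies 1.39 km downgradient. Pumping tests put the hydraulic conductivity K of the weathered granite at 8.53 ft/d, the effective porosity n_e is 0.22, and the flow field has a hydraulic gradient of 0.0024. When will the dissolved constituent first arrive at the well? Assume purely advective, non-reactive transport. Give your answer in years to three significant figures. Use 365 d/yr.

134 years

K = 8.53 ft/d × 0.3048 = 2.600 m/d
q = Ki = 2.600 × 0.0024 = 0.006240 m/d
Average linear velocity = 0.006240 / 0.22 = 0.02836 m/d
L = 1.39 km = 1390 m
t = L / v = 1390 / 0.02836 = 49010 d
   = 49010 / 365 = 134 yr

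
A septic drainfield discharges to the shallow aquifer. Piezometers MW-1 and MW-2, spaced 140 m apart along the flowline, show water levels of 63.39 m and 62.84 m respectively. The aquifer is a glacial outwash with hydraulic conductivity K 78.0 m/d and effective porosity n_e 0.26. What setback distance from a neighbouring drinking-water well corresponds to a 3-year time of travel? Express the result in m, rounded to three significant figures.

1290 m

Hydraulic gradient i = (63.39 − 62.84) / 140 = 0.55 / 140 = 0.003929
Darcy flux q = K·i = 78.0 × 0.003929 = 0.3064 m/d
Seepage velocity v = q / n = 0.3064 / 0.26 = 1.179 m/d
T = 3 yr × 365 = 1095 d
L = v × T = 1.179 × 1095 = 1291 m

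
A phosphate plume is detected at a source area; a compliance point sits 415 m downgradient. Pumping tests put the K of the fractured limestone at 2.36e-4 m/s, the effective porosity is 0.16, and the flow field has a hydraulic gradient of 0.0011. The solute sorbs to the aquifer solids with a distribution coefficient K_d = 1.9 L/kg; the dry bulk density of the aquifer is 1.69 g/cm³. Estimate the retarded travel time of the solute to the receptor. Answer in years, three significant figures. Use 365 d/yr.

171 years

K = 2.36e-4 m/s × 86400 s/d = 20.39 m/d
q = Ki = 20.39 × 0.0011 = 0.02243 m/d
Seepage velocity v = q / n = 0.02243 / 0.16 = 0.1402 m/d
Retardation R = 1 + ρ_b·K_d/n = 1 + 1.69×1.9/0.16 = 21.07
Contaminant velocity v_c = v/R = 0.1402/21.07 = 0.006654 m/d
t = L/v_c = 415/0.006654 = 62370 d
   = 62370/365 = 171 yr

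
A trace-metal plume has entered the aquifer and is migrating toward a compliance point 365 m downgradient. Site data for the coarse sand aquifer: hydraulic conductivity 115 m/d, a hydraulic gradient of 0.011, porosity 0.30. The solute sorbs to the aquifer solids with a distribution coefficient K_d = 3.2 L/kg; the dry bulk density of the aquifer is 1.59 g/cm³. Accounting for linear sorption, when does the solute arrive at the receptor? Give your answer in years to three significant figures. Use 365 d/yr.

q = Ki = 115 × 0.011 = 1.265 m/d
v = Ki/n = 115·0.011/0.30 = 4.217 m/d
Retardation R = 1 + ρ_b·K_d/n = 1 + 1.59×3.2/0.30 = 17.96
Contaminant velocity v_c = v/R = 4.217/17.96 = 0.2348 m/d
t = L/v_c = 365/0.2348 = 1555 d
   = 1555/365 = 4.26 yr

4.26 years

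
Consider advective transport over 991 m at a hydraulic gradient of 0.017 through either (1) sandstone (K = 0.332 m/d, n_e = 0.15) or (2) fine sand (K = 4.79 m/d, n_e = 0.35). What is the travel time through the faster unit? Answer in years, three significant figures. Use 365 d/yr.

11.7 years

Unit 1 (sandstone): v = 0.332×0.017/0.15 = 0.03763 m/d, t = 991/0.03763 = 26340 d
Unit 2 (fine sand): v = 4.79×0.017/0.35 = 0.2327 m/d, t = 991/0.2327 = 4259 d
Faster: 4259 d / 365 = 11.7 yr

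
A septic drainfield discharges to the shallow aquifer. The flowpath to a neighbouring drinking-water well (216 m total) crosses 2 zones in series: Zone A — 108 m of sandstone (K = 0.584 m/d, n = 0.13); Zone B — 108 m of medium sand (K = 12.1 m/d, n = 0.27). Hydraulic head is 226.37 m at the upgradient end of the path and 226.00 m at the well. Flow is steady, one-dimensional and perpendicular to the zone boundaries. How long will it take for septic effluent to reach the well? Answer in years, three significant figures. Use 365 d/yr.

62.0 years

Total head drop ΔH = 226.37 − 226.00 = 0.37 m
Steady 1-D flow in series ⇒ the Darcy flux q is identical in every zone and the zone head losses add (resistances L/K in series).
Σ(L/K) = 108/0.584 + 108/12.1 = 184.9 + 8.926 = 193.9 d
q = ΔH / Σ(L/K) = 0.37 / 193.9 = 0.001909 m/d (same in every zone)
Zone A: v = q/n = 0.001909/0.13 = 0.01468 m/d → t_A = 108/0.01468 = 7356 d
Zone B: v = q/n = 0.001909/0.27 = 0.007069 m/d → t_B = 108/0.007069 = 15280 d
Total t = 7356 + 15280 = 22630 d
   = 22630 / 365 = 62.0 yr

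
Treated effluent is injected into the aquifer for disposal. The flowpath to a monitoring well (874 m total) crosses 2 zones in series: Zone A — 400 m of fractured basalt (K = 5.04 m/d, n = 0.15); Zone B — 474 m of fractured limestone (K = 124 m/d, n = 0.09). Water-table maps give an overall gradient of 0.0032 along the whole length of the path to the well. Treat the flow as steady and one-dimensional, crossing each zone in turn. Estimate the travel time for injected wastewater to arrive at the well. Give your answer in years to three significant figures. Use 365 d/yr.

8.37 years

For zones in series the flux q is common to all zones; the equivalent conductivity is the harmonic (thickness-weighted) mean, K_eq = L_total / Σ(L_j/K_j).
Σ(L/K) = 400/5.04 + 474/124 = 79.37 + 3.823 = 83.19 d
K_eq = L_total / Σ(L/K) = 874 / 83.19 = 10.51 m/d
q = K_eq · i = 10.51 × 0.0032 = 0.03362 m/d (same in every zone)
Zone A: v = q/n = 0.03362/0.15 = 0.2241 m/d → t_A = 400/0.2241 = 1785 d
Zone B: v = q/n = 0.03362/0.09 = 0.3736 m/d → t_B = 474/0.3736 = 1269 d
Total t = 1785 + 1269 = 3054 d
   = 3054 / 365 = 8.37 yr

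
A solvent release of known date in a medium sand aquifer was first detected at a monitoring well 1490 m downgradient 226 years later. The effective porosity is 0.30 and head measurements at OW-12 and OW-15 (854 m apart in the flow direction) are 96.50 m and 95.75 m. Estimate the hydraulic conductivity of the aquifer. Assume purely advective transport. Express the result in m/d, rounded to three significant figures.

Hydraulic gradient i = (96.50 − 95.75) / 854 = 0.75 / 854 = 8.782e-4
t = 226 years = 82490 d
v = L / t = 1490 / 82490 = 0.01806 m/d
K = v · n / i = 0.01806 × 0.30 / 8.782e-4 = 6.17 m/d

6.17 m/d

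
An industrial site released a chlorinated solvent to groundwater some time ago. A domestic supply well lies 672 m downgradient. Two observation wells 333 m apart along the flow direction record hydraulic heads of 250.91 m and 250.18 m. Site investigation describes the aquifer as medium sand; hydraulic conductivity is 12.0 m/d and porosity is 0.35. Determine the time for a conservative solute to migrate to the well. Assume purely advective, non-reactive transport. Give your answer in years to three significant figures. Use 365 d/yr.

Hydraulic gradient i = (250.91 − 250.18) / 333 = 0.73 / 333 = 0.002192
Darcy flux q = K·i = 12.0 × 0.002192 = 0.02631 m/d
Average linear velocity = 0.02631 / 0.35 = 0.07516 m/d
t = L / v = 672 / 0.07516 = 8941 d
   = 8941 / 365 = 24.5 yr

24.5 years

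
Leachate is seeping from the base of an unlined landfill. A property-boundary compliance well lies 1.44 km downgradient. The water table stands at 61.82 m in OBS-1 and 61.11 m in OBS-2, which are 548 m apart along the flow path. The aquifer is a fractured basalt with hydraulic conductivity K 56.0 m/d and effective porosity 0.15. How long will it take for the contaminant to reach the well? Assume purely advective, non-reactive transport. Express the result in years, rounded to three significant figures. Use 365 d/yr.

Hydraulic gradient i = (61.82 − 61.11) / 548 = 0.71 / 548 = 0.001296
q = Ki = 56.0 × 0.001296 = 0.07255 m/d
v_s = q/n_e = 0.07255/0.15 = 0.4837 m/d
L = 1.44 km = 1440 m
t = L / v = 1440 / 0.4837 = 2977 d
   = 2977 / 365 = 8.16 yr

8.16 years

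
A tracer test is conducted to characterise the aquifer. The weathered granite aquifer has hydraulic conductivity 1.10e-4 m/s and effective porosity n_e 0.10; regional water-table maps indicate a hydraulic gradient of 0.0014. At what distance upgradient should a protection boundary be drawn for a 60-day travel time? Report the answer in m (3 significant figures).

7.98 m

K = 1.10e-4 m/s × 86400 s/d = 9.504 m/d
Specific discharge q = 9.504 × 0.0014 = 0.01331 m/d
v_s = q/n_e = 0.01331/0.10 = 0.1331 m/d
L = v × T = 0.1331 × 60 = 7.983 m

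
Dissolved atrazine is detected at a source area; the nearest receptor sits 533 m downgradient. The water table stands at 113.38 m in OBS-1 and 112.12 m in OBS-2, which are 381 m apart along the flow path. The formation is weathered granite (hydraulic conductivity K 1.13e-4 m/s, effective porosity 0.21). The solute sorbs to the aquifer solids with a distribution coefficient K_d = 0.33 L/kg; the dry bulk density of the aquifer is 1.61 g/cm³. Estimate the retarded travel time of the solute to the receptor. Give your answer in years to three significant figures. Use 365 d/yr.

Hydraulic gradient i = (113.38 − 112.12) / 381 = 1.26 / 381 = 0.003307
K = 1.13e-4 m/s × 86400 s/d = 9.763 m/d
Darcy flux q = K·i = 9.763 × 0.003307 = 0.03229 m/d
v = Ki/n = 9.763·0.003307/0.21 = 0.1538 m/d
Retardation R = 1 + ρ_b·K_d/n = 1 + 1.61×0.33/0.21 = 3.530
Contaminant velocity v_c = v/R = 0.1538/3.530 = 0.04356 m/d
t = L/v_c = 533/0.04356 = 12240 d
   = 12240/365 = 33.5 yr

33.5 years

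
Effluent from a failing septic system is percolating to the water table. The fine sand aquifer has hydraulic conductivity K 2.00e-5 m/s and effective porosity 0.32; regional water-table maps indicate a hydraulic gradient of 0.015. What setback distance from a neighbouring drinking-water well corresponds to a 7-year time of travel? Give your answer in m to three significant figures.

207 m

K = 2.00e-5 m/s × 86400 s/d = 1.728 m/d
Darcy flux q = K·i = 1.728 × 0.015 = 0.02592 m/d
Average linear velocity = 0.02592 / 0.32 = 0.08100 m/d
T = 7 yr × 365 = 2555 d
L = v × T = 0.08100 × 2555 = 207.0 m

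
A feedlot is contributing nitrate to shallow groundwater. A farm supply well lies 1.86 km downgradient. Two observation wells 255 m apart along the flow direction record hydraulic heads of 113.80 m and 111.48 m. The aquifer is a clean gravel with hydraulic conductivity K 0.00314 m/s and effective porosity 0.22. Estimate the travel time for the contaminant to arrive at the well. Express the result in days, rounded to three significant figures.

Hydraulic gradient i = (113.80 − 111.48) / 255 = 2.32 / 255 = 0.009098
K = 0.00314 m/s × 86400 s/d = 271.3 m/d
Darcy flux q = K·i = 271.3 × 0.009098 = 2.468 m/d
v = Ki/n = 271.3·0.009098/0.22 = 11.22 m/d
L = 1.86 km = 1860 m
t = L / v = 1860 / 11.22 = 165.8 d

166 days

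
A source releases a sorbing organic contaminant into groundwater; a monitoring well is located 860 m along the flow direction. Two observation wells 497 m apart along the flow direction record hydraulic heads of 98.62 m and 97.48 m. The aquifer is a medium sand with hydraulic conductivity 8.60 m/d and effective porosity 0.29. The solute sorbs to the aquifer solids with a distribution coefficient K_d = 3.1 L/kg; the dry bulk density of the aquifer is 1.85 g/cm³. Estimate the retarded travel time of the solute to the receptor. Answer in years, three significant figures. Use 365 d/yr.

720 years

Hydraulic gradient i = (98.62 − 97.48) / 497 = 1.14 / 497 = 0.002294
Darcy flux q = K·i = 8.60 × 0.002294 = 0.01973 m/d
Seepage velocity v = q / n = 0.01973 / 0.29 = 0.06802 m/d
Retardation R = 1 + ρ_b·K_d/n = 1 + 1.85×3.1/0.29 = 20.78
Contaminant velocity v_c = v/R = 0.06802/20.78 = 0.003274 m/d
t = L/v_c = 860/0.003274 = 262700 d
   = 262700/365 = 720 yr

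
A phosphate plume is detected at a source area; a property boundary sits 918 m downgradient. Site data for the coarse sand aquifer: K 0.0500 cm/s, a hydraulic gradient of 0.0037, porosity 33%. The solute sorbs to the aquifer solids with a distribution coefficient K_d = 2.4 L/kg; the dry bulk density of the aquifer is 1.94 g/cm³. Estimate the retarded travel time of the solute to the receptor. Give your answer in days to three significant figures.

28600 days

K = 0.0500 cm/s × 864 = 43.20 m/d
q = Ki = 43.20 × 0.0037 = 0.1598 m/d
Average linear velocity = 0.1598 / 0.33 = 0.4844 m/d
Retardation R = 1 + ρ_b·K_d/n = 1 + 1.94×2.4/0.33 = 15.11
Contaminant velocity v_c = v/R = 0.4844/15.11 = 0.03206 m/d
t = L/v_c = 918/0.03206 = 28640 d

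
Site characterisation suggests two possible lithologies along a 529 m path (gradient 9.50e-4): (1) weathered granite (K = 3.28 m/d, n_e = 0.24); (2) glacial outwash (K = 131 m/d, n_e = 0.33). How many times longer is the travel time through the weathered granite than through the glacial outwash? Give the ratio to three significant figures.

Unit 1 (weathered granite): v = 3.28×9.5e-4/0.24 = 0.01298 m/d, t = 529/0.01298 = 40740 d
Unit 2 (glacial outwash): v = 131×9.5e-4/0.33 = 0.3771 m/d, t = 529/0.3771 = 1403 d
t(weathered granite) / t(glacial outwash) = 40740/1403 = 29.0

29.0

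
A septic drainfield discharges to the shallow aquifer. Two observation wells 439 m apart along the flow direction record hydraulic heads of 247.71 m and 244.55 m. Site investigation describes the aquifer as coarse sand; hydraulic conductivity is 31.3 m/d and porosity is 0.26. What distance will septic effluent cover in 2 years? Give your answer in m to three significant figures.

Hydraulic gradient i = (247.71 − 244.55) / 439 = 3.16 / 439 = 0.007198
Darcy flux q = K·i = 31.3 × 0.007198 = 0.2253 m/d
v = Ki/n = 31.3·0.007198/0.26 = 0.8665 m/d
T = 2 yr × 365 = 730 d
L = v × T = 0.8665 × 730 = 632.6 m

633 m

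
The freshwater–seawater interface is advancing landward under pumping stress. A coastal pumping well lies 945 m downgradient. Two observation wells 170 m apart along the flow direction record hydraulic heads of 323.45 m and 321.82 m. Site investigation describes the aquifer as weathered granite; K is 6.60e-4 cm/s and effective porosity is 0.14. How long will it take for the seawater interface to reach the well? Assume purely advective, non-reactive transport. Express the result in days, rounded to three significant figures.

24200 days

Hydraulic gradient i = (323.45 − 321.82) / 170 = 1.63 / 170 = 0.009588
K = 6.60e-4 cm/s × 864 = 0.5702 m/d
Specific discharge q = 0.5702 × 0.009588 = 0.005468 m/d
Seepage velocity v = q / n = 0.005468 / 0.14 = 0.03905 m/d
t = L / v = 945 / 0.03905 = 24200 d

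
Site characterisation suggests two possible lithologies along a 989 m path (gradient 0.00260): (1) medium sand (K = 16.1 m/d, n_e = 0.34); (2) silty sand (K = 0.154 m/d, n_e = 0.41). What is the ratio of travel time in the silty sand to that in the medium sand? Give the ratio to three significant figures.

126

Unit 1 (medium sand): v = 16.1×0.0026/0.34 = 0.1231 m/d, t = 989/0.1231 = 8033 d
Unit 2 (silty sand): v = 0.154×0.0026/0.41 = 9.766e-4 m/d, t = 989/9.766e-4 = 1.013e6 d
t(silty sand) / t(medium sand) = 1.013e6/8033 = 126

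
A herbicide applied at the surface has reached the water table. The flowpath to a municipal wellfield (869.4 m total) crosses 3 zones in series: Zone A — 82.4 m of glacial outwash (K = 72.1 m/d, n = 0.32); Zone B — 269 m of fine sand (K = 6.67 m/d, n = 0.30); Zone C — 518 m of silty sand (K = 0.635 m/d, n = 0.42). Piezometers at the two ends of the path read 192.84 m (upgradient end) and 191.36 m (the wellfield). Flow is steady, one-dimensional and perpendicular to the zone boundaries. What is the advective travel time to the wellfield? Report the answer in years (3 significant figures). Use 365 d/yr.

Total head drop ΔH = 192.84 − 191.36 = 1.48 m
Steady 1-D flow in series ⇒ the Darcy flux q is identical in every zone and the zone head losses add (resistances L/K in series).
Σ(L/K) = 82.4/72.1 + 269/6.67 + 518/0.635 = 1.143 + 40.33 + 815.7 = 857.2 d
q = ΔH / Σ(L/K) = 1.48 / 857.2 = 0.001727 m/d (same in every zone)
Zone A: v = q/n = 0.001727/0.32 = 0.005395 m/d → t_A = 82.4/0.005395 = 15270 d
Zone B: v = q/n = 0.001727/0.30 = 0.005755 m/d → t_B = 269/0.005755 = 46740 d
Zone C: v = q/n = 0.001727/0.42 = 0.004111 m/d → t_C = 518/0.004111 = 126000 d
Total t = 15270 + 46740 + 126000 = 188000 d
   = 188000 / 365 = 515 yr

515 years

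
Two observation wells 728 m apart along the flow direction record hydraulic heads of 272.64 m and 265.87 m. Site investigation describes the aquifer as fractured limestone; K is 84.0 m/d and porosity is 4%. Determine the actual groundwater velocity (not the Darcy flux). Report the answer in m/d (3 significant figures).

Hydraulic gradient i = (272.64 − 265.87) / 728 = 6.77 / 728 = 0.009299
Specific discharge q = 84.0 × 0.009299 = 0.7812 m/d
Average linear velocity = 0.7812 / 0.04 = 19.53 m/d

19.5 m/d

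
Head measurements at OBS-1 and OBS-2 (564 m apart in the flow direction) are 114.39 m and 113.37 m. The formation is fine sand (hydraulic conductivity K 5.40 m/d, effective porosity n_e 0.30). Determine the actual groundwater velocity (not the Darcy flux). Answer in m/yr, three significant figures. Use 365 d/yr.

11.9 m/yr

Hydraulic gradient i = (114.39 − 113.37) / 564 = 1.02 / 564 = 0.001809
Darcy flux q = K·i = 5.40 × 0.001809 = 0.009766 m/d
v = Ki/n = 5.40·0.001809/0.30 = 0.03255 m/d
   = 0.03255 × 365 = 11.9 m/yr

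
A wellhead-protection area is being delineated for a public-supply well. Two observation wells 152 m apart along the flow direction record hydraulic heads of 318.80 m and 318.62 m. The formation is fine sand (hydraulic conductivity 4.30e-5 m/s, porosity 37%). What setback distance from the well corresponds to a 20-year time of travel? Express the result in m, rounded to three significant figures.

86.8 m

Hydraulic gradient i = (318.80 − 318.62) / 152 = 0.18 / 152 = 0.001184
K = 4.30e-5 m/s × 86400 s/d = 3.715 m/d
q = Ki = 3.715 × 0.001184 = 0.004400 m/d
Average linear velocity = 0.004400 / 0.37 = 0.01189 m/d
T = 20 yr × 365 = 7300 d
L = v × T = 0.01189 × 7300 = 86.80 m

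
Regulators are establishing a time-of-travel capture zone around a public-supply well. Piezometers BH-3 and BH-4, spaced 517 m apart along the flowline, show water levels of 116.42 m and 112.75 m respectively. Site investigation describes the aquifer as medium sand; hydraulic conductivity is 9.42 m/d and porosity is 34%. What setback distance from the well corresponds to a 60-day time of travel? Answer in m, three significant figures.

11.8 m

Hydraulic gradient i = (116.42 − 112.75) / 517 = 3.67 / 517 = 0.007099
Specific discharge q = 9.42 × 0.007099 = 0.06687 m/d
v = Ki/n = 9.42·0.007099/0.34 = 0.1967 m/d
L = v × T = 0.1967 × 60 = 11.80 m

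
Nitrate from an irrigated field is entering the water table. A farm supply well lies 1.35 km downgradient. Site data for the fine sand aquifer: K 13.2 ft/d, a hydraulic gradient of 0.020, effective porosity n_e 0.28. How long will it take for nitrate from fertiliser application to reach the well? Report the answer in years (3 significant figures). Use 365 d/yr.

K = 13.2 ft/d × 0.3048 = 4.023 m/d
Specific discharge q = 4.023 × 0.020 = 0.08047 m/d
Average linear velocity = 0.08047 / 0.28 = 0.2874 m/d
L = 1.35 km = 1350 m
t = L / v = 1350 / 0.2874 = 4698 d
   = 4698 / 365 = 12.9 yr

12.9 years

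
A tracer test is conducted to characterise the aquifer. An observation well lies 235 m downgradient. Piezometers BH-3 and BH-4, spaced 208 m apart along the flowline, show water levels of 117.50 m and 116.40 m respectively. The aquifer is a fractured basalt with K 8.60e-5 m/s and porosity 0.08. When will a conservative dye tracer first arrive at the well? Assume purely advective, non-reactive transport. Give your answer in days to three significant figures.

478 days

Hydraulic gradient i = (117.50 − 116.40) / 208 = 1.10 / 208 = 0.005288
K = 8.60e-5 m/s × 86400 s/d = 7.430 m/d
Darcy flux q = K·i = 7.430 × 0.005288 = 0.03930 m/d
Average linear velocity = 0.03930 / 0.08 = 0.4912 m/d
t = L / v = 235 / 0.4912 = 478.4 d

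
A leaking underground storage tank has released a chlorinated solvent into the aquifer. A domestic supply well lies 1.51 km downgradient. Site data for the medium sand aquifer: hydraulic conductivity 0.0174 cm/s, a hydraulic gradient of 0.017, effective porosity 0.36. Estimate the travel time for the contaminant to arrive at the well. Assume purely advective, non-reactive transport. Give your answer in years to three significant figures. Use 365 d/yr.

5.83 years

K = 0.0174 cm/s × 864 = 15.03 m/d
Darcy flux q = K·i = 15.03 × 0.017 = 0.2556 m/d
v = Ki/n = 15.03·0.017/0.36 = 0.7099 m/d
L = 1.51 km = 1510 m
t = L / v = 1510 / 0.7099 = 2127 d
   = 2127 / 365 = 5.83 yr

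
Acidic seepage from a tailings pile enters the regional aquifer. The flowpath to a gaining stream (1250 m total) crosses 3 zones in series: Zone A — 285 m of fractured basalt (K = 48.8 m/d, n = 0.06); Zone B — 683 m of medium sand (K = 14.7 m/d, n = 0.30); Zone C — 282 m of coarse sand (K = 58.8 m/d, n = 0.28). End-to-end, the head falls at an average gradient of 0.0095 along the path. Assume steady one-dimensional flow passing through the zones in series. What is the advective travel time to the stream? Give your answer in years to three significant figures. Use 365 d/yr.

Continuity: the same q passes through each zone, so ΔH = q·Σ(L_j/K_j) — the zones act as resistances in series.
Σ(L/K) = 285/48.8 + 683/14.7 + 282/58.8 = 5.840 + 46.46 + 4.796 = 57.10 d
K_eq = L_total / Σ(L/K) = 1250 / 57.10 = 21.89 m/d
q = K_eq · i = 21.89 × 0.0095 = 0.2080 m/d (same in every zone)
Zone A: v = q/n = 0.2080/0.06 = 3.466 m/d → t_A = 285/3.466 = 82.22 d
Zone B: v = q/n = 0.2080/0.30 = 0.6932 m/d → t_B = 683/0.6932 = 985.2 d
Zone C: v = q/n = 0.2080/0.28 = 0.7428 m/d → t_C = 282/0.7428 = 379.7 d
Total t = 82.22 + 985.2 + 379.7 = 1447 d
   = 1447 / 365 = 3.96 yr

3.96 years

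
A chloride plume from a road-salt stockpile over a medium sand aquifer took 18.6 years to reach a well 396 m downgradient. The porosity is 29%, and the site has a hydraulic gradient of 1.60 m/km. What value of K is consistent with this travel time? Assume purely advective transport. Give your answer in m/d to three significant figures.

10.6 m/d

t = 18.6 years = 6789 d
v = L / t = 396 / 6789 = 0.05833 m/d
K = v · n / i = 0.05833 × 0.29 / 0.0016 = 10.6 m/d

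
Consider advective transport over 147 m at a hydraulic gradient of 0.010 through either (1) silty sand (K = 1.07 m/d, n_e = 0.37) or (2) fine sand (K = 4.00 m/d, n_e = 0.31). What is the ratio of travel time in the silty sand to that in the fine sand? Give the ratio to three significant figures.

4.46

Unit 1 (silty sand): v = 1.07×0.010/0.37 = 0.02892 m/d, t = 147/0.02892 = 5083 d
Unit 2 (fine sand): v = 4.00×0.010/0.31 = 0.1290 m/d, t = 147/0.1290 = 1139 d
t(silty sand) / t(fine sand) = 5083/1139 = 4.46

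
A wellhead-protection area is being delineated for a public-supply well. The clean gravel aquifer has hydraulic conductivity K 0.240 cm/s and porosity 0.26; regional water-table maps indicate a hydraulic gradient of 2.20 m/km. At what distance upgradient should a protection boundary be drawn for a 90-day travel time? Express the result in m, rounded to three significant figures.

158 m

K = 0.240 cm/s × 864 = 207.4 m/d
Specific discharge q = 207.4 × 0.0022 = 0.4562 m/d
v = Ki/n = 207.4·0.0022/0.26 = 1.755 m/d
L = v × T = 1.755 × 90 = 157.9 m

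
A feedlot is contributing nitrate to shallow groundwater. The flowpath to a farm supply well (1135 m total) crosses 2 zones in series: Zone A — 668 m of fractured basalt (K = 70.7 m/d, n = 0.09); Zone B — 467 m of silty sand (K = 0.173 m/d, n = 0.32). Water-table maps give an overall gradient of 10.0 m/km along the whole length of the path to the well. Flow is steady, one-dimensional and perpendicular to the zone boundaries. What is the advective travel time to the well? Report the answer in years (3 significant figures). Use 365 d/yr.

For zones in series the flux q is common to all zones; the equivalent conductivity is the harmonic (thickness-weighted) mean, K_eq = L_total / Σ(L_j/K_j).
Σ(L/K) = 668/70.7 + 467/0.173 = 9.448 + 2699 = 2709 d
K_eq = L_total / Σ(L/K) = 1135 / 2709 = 0.4190 m/d
q = K_eq · i = 0.4190 × 0.010 = 0.004190 m/d (same in every zone)
Zone A: v = q/n = 0.004190/0.09 = 0.04655 m/d → t_A = 668/0.04655 = 14350 d
Zone B: v = q/n = 0.004190/0.32 = 0.01309 m/d → t_B = 467/0.01309 = 35670 d
Total t = 14350 + 35670 = 50020 d
   = 50020 / 365 = 137 yr

137 years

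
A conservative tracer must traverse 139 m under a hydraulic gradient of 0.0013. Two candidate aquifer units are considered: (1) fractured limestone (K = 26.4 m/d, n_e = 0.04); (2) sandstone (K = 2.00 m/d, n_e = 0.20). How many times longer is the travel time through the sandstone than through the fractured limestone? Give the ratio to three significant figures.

Unit 1 (fractured limestone): v = 26.4×0.0013/0.04 = 0.8580 m/d, t = 139/0.8580 = 162.0 d
Unit 2 (sandstone): v = 2.00×0.0013/0.20 = 0.01300 m/d, t = 139/0.01300 = 10690 d
t(sandstone) / t(fractured limestone) = 10690/162.0 = 66.0

66.0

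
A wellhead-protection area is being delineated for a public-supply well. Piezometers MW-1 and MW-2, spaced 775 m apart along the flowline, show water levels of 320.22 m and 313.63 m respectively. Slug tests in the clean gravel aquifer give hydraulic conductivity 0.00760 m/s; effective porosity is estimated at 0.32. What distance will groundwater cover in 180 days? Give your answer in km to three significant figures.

3.14 km

Hydraulic gradient i = (320.22 − 313.63) / 775 = 6.59 / 775 = 0.008503
K = 0.00760 m/s × 86400 s/d = 656.6 m/d
Specific discharge q = 656.6 × 0.008503 = 5.584 m/d
Average linear velocity = 5.584 / 0.32 = 17.45 m/d
L = v × T = 17.45 × 180 = 3141 m
   = 3.14 km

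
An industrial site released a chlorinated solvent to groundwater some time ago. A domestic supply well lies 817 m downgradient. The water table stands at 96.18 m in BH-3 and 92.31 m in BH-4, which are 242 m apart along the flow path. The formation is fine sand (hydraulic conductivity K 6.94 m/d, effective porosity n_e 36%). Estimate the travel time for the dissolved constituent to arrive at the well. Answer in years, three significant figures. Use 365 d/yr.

Hydraulic gradient i = (96.18 − 92.31) / 242 = 3.87 / 242 = 0.01599
Specific discharge q = 6.94 × 0.01599 = 0.1110 m/d
Average linear velocity = 0.1110 / 0.36 = 0.3083 m/d
t = L / v = 817 / 0.3083 = 2650 d
   = 2650 / 365 = 7.26 yr

7.26 years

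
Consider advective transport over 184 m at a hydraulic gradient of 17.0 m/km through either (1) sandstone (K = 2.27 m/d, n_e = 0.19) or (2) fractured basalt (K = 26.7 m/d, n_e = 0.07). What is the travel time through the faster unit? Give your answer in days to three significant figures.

Unit 1 (sandstone): v = 2.27×0.017/0.19 = 0.2031 m/d, t = 184/0.2031 = 905.9 d
Unit 2 (fractured basalt): v = 26.7×0.017/0.07 = 6.484 m/d, t = 184/6.484 = 28.38 d
Faster unit: t = 28.4 d

28.4 days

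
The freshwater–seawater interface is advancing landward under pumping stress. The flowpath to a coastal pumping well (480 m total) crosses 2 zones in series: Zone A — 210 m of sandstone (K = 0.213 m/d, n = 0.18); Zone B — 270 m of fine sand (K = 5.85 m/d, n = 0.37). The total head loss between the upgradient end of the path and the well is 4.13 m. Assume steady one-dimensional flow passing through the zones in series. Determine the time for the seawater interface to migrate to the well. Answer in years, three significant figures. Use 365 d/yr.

Continuity: the same q passes through each zone, so ΔH = q·Σ(L_j/K_j) — the zones act as resistances in series.
Σ(L/K) = 210/0.213 + 270/5.85 = 985.9 + 46.15 = 1032 d
q = ΔH / Σ(L/K) = 4.13 / 1032 = 0.004002 m/d (same in every zone)
Zone A: v = q/n = 0.004002/0.18 = 0.02223 m/d → t_A = 210/0.02223 = 9446 d
Zone B: v = q/n = 0.004002/0.37 = 0.01082 m/d → t_B = 270/0.01082 = 24960 d
Total t = 9446 + 24960 = 34410 d
   = 34410 / 365 = 94.3 yr

94.3 years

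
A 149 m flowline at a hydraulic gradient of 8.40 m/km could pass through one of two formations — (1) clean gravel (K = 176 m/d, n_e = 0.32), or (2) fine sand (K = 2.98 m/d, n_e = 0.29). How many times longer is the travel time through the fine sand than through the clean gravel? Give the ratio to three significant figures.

Unit 1 (clean gravel): v = 176×0.0084/0.32 = 4.620 m/d, t = 149/4.620 = 32.25 d
Unit 2 (fine sand): v = 2.98×0.0084/0.29 = 0.08632 m/d, t = 149/0.08632 = 1726 d
t(fine sand) / t(clean gravel) = 1726/32.25 = 53.5

53.5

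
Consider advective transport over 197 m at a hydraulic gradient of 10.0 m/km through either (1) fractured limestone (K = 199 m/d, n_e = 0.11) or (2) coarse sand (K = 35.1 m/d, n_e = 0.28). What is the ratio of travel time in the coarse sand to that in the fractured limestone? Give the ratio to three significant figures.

Unit 1 (fractured limestone): v = 199×0.010/0.11 = 18.09 m/d, t = 197/18.09 = 10.89 d
Unit 2 (coarse sand): v = 35.1×0.010/0.28 = 1.254 m/d, t = 197/1.254 = 157.2 d
t(coarse sand) / t(fractured limestone) = 157.2/10.89 = 14.4

14.4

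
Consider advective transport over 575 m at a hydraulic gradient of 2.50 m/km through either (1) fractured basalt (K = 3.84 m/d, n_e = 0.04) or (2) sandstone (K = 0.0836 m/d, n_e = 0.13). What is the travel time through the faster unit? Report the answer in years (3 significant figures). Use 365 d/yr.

6.56 years

Unit 1 (fractured basalt): v = 3.84×0.0025/0.04 = 0.2400 m/d, t = 575/0.2400 = 2396 d
Unit 2 (sandstone): v = 0.0836×0.0025/0.13 = 0.001608 m/d, t = 575/0.001608 = 357700 d
Faster: 2396 d / 365 = 6.56 yr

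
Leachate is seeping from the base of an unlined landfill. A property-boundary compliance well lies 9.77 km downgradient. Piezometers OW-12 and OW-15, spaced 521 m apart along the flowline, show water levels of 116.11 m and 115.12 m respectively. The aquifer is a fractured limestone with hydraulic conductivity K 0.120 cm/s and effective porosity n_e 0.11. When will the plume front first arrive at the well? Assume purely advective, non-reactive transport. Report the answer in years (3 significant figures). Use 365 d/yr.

Hydraulic gradient i = (116.11 − 115.12) / 521 = 0.99 / 521 = 0.001900
K = 0.120 cm/s × 864 = 103.7 m/d
Specific discharge q = 103.7 × 0.001900 = 0.1970 m/d
Average linear velocity = 0.1970 / 0.11 = 1.791 m/d
L = 9.77 km = 9770 m
t = L / v = 9770 / 1.791 = 5455 d
   = 5455 / 365 = 14.9 yr

14.9 years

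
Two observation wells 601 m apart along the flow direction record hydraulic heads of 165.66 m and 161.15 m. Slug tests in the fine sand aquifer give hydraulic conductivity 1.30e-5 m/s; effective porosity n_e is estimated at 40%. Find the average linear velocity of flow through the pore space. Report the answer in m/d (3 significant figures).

Hydraulic gradient i = (165.66 − 161.15) / 601 = 4.51 / 601 = 0.007504
K = 1.30e-5 m/s × 86400 s/d = 1.123 m/d
q = Ki = 1.123 × 0.007504 = 0.008429 m/d
v = Ki/n = 1.123·0.007504/0.40 = 0.02107 m/d

0.0211 m/d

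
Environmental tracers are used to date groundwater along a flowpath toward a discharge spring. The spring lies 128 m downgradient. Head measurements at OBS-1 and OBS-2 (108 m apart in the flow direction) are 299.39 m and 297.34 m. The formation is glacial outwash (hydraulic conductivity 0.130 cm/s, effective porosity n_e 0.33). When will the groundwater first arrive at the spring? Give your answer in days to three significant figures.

19.8 days

Hydraulic gradient i = (299.39 − 297.34) / 108 = 2.05 / 108 = 0.01898
K = 0.130 cm/s × 864 = 112.3 m/d
q = Ki = 112.3 × 0.01898 = 2.132 m/d
v_s = q/n_e = 2.132/0.33 = 6.461 m/d
t = L / v = 128 / 6.461 = 19.81 d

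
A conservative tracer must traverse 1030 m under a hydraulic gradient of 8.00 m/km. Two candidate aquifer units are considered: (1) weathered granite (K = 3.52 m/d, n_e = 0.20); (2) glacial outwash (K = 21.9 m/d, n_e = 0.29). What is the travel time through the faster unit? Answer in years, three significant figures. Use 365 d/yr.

Unit 1 (weathered granite): v = 3.52×0.0080/0.20 = 0.1408 m/d, t = 1030/0.1408 = 7315 d
Unit 2 (glacial outwash): v = 21.9×0.0080/0.29 = 0.6041 m/d, t = 1030/0.6041 = 1705 d
Faster: 1705 d / 365 = 4.67 yr

4.67 years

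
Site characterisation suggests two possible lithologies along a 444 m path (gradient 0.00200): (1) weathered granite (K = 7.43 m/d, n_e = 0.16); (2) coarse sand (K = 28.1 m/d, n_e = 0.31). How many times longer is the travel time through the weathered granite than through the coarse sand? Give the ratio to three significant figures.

1.95

Unit 1 (weathered granite): v = 7.43×0.0020/0.16 = 0.09288 m/d, t = 444/0.09288 = 4781 d
Unit 2 (coarse sand): v = 28.1×0.0020/0.31 = 0.1813 m/d, t = 444/0.1813 = 2449 d
t(weathered granite) / t(coarse sand) = 4781/2449 = 1.95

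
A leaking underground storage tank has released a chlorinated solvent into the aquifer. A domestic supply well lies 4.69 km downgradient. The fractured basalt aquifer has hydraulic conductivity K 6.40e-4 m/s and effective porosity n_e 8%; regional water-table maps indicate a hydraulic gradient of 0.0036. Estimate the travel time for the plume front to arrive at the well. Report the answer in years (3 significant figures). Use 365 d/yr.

5.16 years

K = 6.40e-4 m/s × 86400 s/d = 55.30 m/d
Specific discharge q = 55.30 × 0.0036 = 0.1991 m/d
Seepage velocity v = q / n = 0.1991 / 0.08 = 2.488 m/d
L = 4.69 km = 4690 m
t = L / v = 4690 / 2.488 = 1885 d
   = 1885 / 365 = 5.16 yr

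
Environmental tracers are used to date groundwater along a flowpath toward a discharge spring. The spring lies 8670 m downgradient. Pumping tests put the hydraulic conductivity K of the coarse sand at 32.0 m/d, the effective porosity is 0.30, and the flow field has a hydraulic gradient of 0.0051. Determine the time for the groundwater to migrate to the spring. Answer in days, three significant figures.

q = Ki = 32.0 × 0.0051 = 0.1632 m/d
v_s = q/n_e = 0.1632/0.30 = 0.5440 m/d
t = L / v = 8670 / 0.5440 = 15940 d

15900 days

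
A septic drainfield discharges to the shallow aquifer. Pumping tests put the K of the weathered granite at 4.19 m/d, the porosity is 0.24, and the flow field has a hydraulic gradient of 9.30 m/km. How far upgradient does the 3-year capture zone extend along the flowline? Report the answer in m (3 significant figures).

Specific discharge q = 4.19 × 0.0093 = 0.03897 m/d
Seepage velocity v = q / n = 0.03897 / 0.24 = 0.1624 m/d
T = 3 yr × 365 = 1095 d
L = v × T = 0.1624 × 1095 = 177.8 m

178 m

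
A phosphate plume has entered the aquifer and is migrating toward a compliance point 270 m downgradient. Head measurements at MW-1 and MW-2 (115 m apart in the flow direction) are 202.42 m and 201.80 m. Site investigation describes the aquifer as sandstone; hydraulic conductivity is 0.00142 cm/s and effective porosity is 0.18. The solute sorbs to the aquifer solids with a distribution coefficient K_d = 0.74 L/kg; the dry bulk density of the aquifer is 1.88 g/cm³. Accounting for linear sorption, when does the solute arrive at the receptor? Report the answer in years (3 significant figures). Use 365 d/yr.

176 years

Hydraulic gradient i = (202.42 − 201.80) / 115 = 0.62 / 115 = 0.005391
K = 0.00142 cm/s × 864 = 1.227 m/d
Darcy flux q = K·i = 1.227 × 0.005391 = 0.006614 m/d
Average linear velocity = 0.006614 / 0.18 = 0.03675 m/d
Retardation R = 1 + ρ_b·K_d/n = 1 + 1.88×0.74/0.18 = 8.729
Contaminant velocity v_c = v/R = 0.03675/8.729 = 0.004210 m/d
t = L/v_c = 270/0.004210 = 64140 d
   = 64140/365 = 176 yr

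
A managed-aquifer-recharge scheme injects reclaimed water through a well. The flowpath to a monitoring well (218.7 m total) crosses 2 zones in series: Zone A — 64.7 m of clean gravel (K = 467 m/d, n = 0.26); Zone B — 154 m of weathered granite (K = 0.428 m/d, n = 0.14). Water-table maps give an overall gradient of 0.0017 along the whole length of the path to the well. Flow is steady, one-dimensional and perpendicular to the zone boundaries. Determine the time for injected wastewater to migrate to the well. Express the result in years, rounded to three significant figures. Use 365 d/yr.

102 years

Steady 1-D flow in series ⇒ the Darcy flux q is identical in every zone and the zone head losses add (resistances L/K in series).
Σ(L/K) = 64.7/467 + 154/0.428 = 0.1385 + 359.8 = 360.0 d
K_eq = L_total / Σ(L/K) = 218.7 / 360.0 = 0.6076 m/d
q = K_eq · i = 0.6076 × 0.0017 = 0.001033 m/d (same in every zone)
Zone A: v = q/n = 0.001033/0.26 = 0.003973 m/d → t_A = 64.7/0.003973 = 16290 d
Zone B: v = q/n = 0.001033/0.14 = 0.007378 m/d → t_B = 154/0.007378 = 20870 d
Total t = 16290 + 20870 = 37160 d
   = 37160 / 365 = 102 yr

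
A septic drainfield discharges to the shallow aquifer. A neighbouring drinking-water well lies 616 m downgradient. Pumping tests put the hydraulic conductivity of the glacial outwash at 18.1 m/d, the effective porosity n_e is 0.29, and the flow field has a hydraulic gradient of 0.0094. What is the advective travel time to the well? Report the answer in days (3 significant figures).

q = Ki = 18.1 × 0.0094 = 0.1701 m/d
v = Ki/n = 18.1·0.0094/0.29 = 0.5867 m/d
t = L / v = 616 / 0.5867 = 1050 d

1050 days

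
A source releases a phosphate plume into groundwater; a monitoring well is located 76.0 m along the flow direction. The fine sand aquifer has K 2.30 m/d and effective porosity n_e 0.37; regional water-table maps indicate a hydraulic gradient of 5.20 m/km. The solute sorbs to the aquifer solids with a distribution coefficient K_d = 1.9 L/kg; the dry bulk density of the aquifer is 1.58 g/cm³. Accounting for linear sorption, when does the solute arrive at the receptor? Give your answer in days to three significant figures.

q = Ki = 2.30 × 0.0052 = 0.01196 m/d
Average linear velocity = 0.01196 / 0.37 = 0.03232 m/d
Retardation R = 1 + ρ_b·K_d/n = 1 + 1.58×1.9/0.37 = 9.114
Contaminant velocity v_c = v/R = 0.03232/9.114 = 0.003547 m/d
t = L/v_c = 76.0/0.003547 = 21430 d

21400 days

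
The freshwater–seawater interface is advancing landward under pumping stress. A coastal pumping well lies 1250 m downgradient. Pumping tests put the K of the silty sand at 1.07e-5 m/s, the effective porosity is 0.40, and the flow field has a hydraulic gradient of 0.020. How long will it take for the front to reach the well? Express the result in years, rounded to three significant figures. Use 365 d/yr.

K = 1.07e-5 m/s × 86400 s/d = 0.9245 m/d
Specific discharge q = 0.9245 × 0.020 = 0.01849 m/d
v = Ki/n = 0.9245·0.020/0.40 = 0.04622 m/d
t = L / v = 1250 / 0.04622 = 27040 d
   = 27040 / 365 = 74.1 yr

74.1 years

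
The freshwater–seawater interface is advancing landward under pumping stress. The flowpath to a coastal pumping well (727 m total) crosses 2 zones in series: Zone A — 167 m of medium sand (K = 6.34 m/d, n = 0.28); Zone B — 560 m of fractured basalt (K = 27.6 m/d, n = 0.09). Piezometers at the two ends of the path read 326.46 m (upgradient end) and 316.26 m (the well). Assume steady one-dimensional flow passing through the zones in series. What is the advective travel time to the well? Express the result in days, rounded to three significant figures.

444 days

Total head drop ΔH = 326.46 − 316.26 = 10.20 m
Steady 1-D flow in series ⇒ the Darcy flux q is identical in every zone and the zone head losses add (resistances L/K in series).
Σ(L/K) = 167/6.34 + 560/27.6 = 26.34 + 20.29 = 46.63 d
q = ΔH / Σ(L/K) = 10.20 / 46.63 = 0.2187 m/d (same in every zone)
Zone A: v = q/n = 0.2187/0.28 = 0.7812 m/d → t_A = 167/0.7812 = 213.8 d
Zone B: v = q/n = 0.2187/0.09 = 2.430 m/d → t_B = 560/2.430 = 230.4 d
Total t = 213.8 + 230.4 = 444.2 d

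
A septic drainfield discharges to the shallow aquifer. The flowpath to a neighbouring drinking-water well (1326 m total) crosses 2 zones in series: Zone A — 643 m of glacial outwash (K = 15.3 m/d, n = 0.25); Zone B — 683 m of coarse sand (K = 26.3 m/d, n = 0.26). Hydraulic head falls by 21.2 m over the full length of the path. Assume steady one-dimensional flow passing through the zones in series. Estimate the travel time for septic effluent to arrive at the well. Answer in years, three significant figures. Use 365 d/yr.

Steady 1-D flow in series ⇒ the Darcy flux q is identical in every zone and the zone head losses add (resistances L/K in series).
Σ(L/K) = 643/15.3 + 683/26.3 = 42.03 + 25.97 = 68.00 d
q = ΔH / Σ(L/K) = 21.2 / 68.00 = 0.3118 m/d (same in every zone)
Zone A: v = q/n = 0.3118/0.25 = 1.247 m/d → t_A = 643/1.247 = 515.6 d
Zone B: v = q/n = 0.3118/0.26 = 1.199 m/d → t_B = 683/1.199 = 569.6 d
Total t = 515.6 + 569.6 = 1085 d
   = 1085 / 365 = 2.97 yr

2.97 years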